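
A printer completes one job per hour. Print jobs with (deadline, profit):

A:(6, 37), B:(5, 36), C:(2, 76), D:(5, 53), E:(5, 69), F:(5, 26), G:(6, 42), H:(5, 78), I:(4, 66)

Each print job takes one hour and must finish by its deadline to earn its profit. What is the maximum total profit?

384

Sort by profit descending; place each in the latest free slot ≤ its deadline.
Profit order: H=78 C=76 E=69 I=66 D=53 G=42 A=37 B=36 F=26
Assign: H→slot 5, C→slot 2, E→slot 4, I→slot 3, D→slot 1, G→slot 6, A skipped, B skipped, F skipped.
Slots: [1:D] [2:C] [3:I] [4:E] [5:H] [6:G]
Profit = 53 + 76 + 66 + 69 + 78 + 42 = 384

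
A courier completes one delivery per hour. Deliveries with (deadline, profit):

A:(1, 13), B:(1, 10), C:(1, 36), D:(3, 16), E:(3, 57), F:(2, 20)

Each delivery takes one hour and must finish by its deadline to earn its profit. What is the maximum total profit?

Take jobs in profit order; each goes to the latest open slot no later than its deadline.
By profit: E(d3,57), C(d1,36), F(d2,20), D(d3,16), A(d1,13), B(d1,10)
E→slot 3; C→slot 1; F→slot 2; D skipped; A skipped; B skipped.
Profit = 36 + 20 + 57 = 113

113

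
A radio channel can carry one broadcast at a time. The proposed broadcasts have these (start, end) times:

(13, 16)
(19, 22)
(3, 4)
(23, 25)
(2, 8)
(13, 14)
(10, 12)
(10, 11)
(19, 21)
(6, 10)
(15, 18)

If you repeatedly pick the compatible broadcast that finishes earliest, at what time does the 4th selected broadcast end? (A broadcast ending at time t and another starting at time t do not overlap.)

14

Sorted by end: (3,4)  (2,8)  (6,10)  (10,11)  (10,12)  (13,14)  (13,16)  (15,18)  (19,21)  (19,22)  (23,25)
take (3,4); take (6,10); take (10,11); take (13,14); take (15,18); take (19,21); take (23,25).
Selected: (3,4) (6,10) (10,11) (13,14) (15,18) (19,21) (23,25)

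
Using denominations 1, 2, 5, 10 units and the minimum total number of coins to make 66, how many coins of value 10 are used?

66 = 6×10 + 1×5 + 1×1
Count of 10: 6

6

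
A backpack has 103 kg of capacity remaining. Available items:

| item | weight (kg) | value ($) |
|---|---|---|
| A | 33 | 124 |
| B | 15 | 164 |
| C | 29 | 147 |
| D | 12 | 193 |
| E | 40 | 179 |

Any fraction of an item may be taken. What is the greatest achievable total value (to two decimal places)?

709.30

Order: D (193/12=16.08) > B (164/15=10.93) > C (147/29=5.07) > E (179/40=4.47) > A (124/33=3.76)
Fill: take D (12 @ 193) → take B (15 @ 164) → take C (29 @ 147) → take E (40 @ 179) → take 7/33 of A → 26.30; 103/103 used.
Total value = 709.30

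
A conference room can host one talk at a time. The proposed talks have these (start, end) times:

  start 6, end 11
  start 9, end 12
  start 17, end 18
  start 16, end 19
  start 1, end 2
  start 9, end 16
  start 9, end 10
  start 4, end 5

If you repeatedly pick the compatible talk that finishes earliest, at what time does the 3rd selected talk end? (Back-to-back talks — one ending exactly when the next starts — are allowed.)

10

Sort by end time and greedily take each interval whose start is ≥ the last chosen end.
By end time: (1,2), (4,5), (9,10), (6,11), (9,12), (9,16), (17,18), (16,19).
Pick (1,2); next start ≥ 2 → (4,5); next start ≥ 5 → (9,10); next start ≥ 10 → (17,18).
Selected: (1,2) (4,5) (9,10) (17,18)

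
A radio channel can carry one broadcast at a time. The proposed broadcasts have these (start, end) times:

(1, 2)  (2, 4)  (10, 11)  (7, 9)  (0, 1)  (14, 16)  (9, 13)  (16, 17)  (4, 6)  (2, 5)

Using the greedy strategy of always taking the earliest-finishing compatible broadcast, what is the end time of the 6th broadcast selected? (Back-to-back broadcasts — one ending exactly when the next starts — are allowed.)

11

Greedy by earliest finish: after sorting by end time, pick each interval compatible with the last pick.
By end time: (0,1), (1,2), (2,4), (2,5), (4,6), (7,9), (10,11), (9,13), (14,16), (16,17).
Pick (0,1); next start ≥ 1 → (1,2); next start ≥ 2 → (2,4); next start ≥ 4 → (4,6); next start ≥ 6 → (7,9); next start ≥ 9 → (10,11); next start ≥ 11 → (14,16); next start ≥ 16 → (16,17).
Selected: (0,1) (1,2) (2,4) (4,6) (7,9) (10,11) (14,16) (16,17)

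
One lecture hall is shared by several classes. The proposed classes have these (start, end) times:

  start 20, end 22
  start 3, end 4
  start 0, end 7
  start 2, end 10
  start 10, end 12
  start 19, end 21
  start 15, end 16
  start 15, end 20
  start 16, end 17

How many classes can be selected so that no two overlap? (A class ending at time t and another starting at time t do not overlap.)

5

Greedy by earliest finish: after sorting by end time, pick each interval compatible with the last pick.
By end time: (3,4), (0,7), (2,10), (10,12), (15,16), (16,17), (15,20), (19,21), (20,22).
Pick (3,4); next start ≥ 4 → (10,12); next start ≥ 12 → (15,16); next start ≥ 16 → (16,17); next start ≥ 17 → (19,21).
Selected 5 classes.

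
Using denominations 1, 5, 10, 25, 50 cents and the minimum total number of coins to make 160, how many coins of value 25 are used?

160 = 3×50 + 1×10
Count of 25: 0

0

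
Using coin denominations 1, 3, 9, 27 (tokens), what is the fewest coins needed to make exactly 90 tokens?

4

Use the largest denomination that fits, subtract, and repeat.
90 = 3×27 + 1×9
Total coins = 3 + 1 = 4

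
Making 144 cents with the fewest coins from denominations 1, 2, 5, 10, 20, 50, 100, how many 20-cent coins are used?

Greedy: take as many of the largest coin as possible, then repeat with the remainder.
144 = 1×100 + 2×20 + 2×2
Count of 20: 2

2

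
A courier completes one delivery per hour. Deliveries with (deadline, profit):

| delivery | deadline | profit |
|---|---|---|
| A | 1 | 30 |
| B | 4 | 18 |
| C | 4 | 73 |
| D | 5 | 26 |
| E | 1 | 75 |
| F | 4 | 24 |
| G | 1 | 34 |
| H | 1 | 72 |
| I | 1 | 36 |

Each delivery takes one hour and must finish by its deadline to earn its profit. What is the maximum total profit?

216

Sort by profit descending; place each in the latest free slot ≤ its deadline.
By profit: E(d1,75), C(d4,73), H(d1,72), I(d1,36), G(d1,34), A(d1,30), D(d5,26), F(d4,24), B(d4,18)
E→slot 1; C→slot 4; H skipped; I skipped; G skipped; A skipped; D→slot 5; F→slot 3; B→slot 2.
Profit = 75 + 18 + 24 + 73 + 26 = 216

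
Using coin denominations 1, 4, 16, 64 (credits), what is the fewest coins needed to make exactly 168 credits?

Greedy: take as many of the largest coin as possible, then repeat with the remainder.
168 = 2×64 + 2×16 + 2×4
Total coins = 2 + 2 + 2 = 6

6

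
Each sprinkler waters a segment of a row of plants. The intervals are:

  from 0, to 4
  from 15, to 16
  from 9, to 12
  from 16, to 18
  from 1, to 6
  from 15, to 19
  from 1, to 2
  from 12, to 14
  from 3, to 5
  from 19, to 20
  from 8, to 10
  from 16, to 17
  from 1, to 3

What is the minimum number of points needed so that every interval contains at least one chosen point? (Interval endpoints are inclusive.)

6

Sorted: [1,2] [1,3] [0,4] [3,5] [1,6] [8,10] [9,12] [12,14] [15,16] [16,17] [16,18] [15,19] [19,20]
{[1,2],[1,3],[0,4]} hit by 2; {[3,5],[1,6]} hit by 5; {[8,10],[9,12]} hit by 10; {[12,14]} hit by 14; {[15,16],[16,17],[16,18],[15,19]} hit by 16; {[19,20]} hit by 20.
Points: 2, 5, 10, 14, 16, 20 (6 total).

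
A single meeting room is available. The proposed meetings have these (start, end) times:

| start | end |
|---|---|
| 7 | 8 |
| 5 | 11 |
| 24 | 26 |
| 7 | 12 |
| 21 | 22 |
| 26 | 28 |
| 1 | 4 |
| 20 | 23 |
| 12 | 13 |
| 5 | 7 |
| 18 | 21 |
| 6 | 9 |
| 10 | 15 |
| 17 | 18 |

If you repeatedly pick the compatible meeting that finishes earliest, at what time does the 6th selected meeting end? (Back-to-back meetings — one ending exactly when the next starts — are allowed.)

21

Sorted by end: (1,4)  (5,7)  (7,8)  (6,9)  (5,11)  (7,12)  (12,13)  (10,15)  (17,18)  (18,21)  (21,22)  (20,23)  (24,26)  (26,28)
take (1,4); take (5,7); take (7,8); skip (6,9); skip (5,11); skip (7,12); take (12,13); take (17,18); take (18,21); take (21,22); take (24,26); take (26,28).
Selected: (1,4) (5,7) (7,8) (12,13) (17,18) (18,21) (21,22) (24,26) (26,28)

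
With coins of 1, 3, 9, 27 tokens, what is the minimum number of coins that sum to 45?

Use the largest denomination that fits, subtract, and repeat.
45 = 1×27 + 2×9
Total coins = 1 + 2 = 3

3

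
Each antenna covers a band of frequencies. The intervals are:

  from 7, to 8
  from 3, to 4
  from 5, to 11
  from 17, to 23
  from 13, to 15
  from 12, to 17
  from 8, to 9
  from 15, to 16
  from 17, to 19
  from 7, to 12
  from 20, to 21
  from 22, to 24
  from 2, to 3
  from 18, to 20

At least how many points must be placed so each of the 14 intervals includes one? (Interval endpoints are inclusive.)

Process intervals by earliest right end; each time one isn't hit yet, stab at its right endpoint.
Sorted: [2,3] [3,4] [7,8] [8,9] [5,11] [7,12] [13,15] [15,16] [12,17] [17,19] [18,20] [20,21] [17,23] [22,24]
{[2,3],[3,4]} hit by 3; {[7,8],[8,9],[5,11],[7,12]} hit by 8; {[13,15],[15,16],[12,17]} hit by 15; {[17,19],[18,20]} hit by 19; {[20,21],[17,23]} hit by 21; {[22,24]} hit by 24.
Points: 3, 8, 15, 19, 21, 24 (6 total).

6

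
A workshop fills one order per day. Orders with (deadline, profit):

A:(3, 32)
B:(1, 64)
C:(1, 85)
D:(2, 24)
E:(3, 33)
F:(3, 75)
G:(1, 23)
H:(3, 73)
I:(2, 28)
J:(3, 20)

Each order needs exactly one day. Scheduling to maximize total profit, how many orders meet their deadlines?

Profit order: C=85 F=75 H=73 B=64 E=33 A=32 I=28 D=24 G=23 J=20
Assign: C→slot 1, F→slot 3, H→slot 2, B skipped, E skipped, A skipped, I skipped, D skipped, G skipped, J skipped.
Slots: [1:C] [2:H] [3:F]
3 of 10 scheduled.

3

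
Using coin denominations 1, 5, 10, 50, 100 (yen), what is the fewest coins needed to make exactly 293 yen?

10

293 − 2×100→93 − 1×50→43 − 4×10→3 − 3×1→0
Total coins = 2 + 1 + 4 + 3 = 10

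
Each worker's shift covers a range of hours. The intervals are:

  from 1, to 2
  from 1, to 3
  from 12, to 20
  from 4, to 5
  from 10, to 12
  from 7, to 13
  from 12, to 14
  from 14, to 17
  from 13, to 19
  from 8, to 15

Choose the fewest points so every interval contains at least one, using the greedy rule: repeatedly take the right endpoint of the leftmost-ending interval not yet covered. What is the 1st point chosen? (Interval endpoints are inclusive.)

2

Sorted: [1,2] [1,3] [4,5] [10,12] [7,13] [12,14] [8,15] [14,17] [13,19] [12,20]
{[1,2],[1,3]} hit by 2; {[4,5]} hit by 5; {[10,12],[7,13],[12,14],[8,15]} hit by 12; {[14,17],[13,19],[12,20]} hit by 17.
Points: 2, 5, 12, 17 (4 total).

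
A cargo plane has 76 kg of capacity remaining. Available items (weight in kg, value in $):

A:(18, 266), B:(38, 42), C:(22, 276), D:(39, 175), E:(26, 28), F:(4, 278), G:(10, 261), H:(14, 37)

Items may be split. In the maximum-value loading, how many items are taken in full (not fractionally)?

Sort by value per unit weight and fill in that order.
Order: F (278/4=69.50) > G (261/10=26.10) > A (266/18=14.78) > C (276/22=12.55) > D (175/39=4.49) > H (37/14=2.64) > B (42/38=1.11) > E (28/26=1.08)
Fill: take F (4 @ 278) → take G (10 @ 261) → take A (18 @ 266) → take C (22 @ 276) → take 22/39 of D → 98.72; 76/76 used.
4 item(s) taken whole; one partial (take 22/39 of D).

4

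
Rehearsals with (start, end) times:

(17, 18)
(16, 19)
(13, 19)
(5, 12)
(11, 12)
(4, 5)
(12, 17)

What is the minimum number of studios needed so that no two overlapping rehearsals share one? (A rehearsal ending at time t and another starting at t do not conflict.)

3

The answer is the maximum number of intervals overlapping at any instant.
starts: [4, 5, 11, 12, 13, 16, 17]
ends:   [5, 12, 12, 17, 18, 19, 19]
s4→1 e5→0 s5→1 s11→2 e12→1 e12→0 s12→1 s13→2 s16→3  — peak 3.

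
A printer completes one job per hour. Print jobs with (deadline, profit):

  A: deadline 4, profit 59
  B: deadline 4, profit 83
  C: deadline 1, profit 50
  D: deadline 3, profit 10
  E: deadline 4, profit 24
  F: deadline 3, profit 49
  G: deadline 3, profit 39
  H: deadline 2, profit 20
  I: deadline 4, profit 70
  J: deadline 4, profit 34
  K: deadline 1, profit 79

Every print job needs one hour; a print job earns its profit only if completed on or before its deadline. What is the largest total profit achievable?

291

Profit order: B=83 K=79 I=70 A=59 C=50 F=49 G=39 J=34 E=24 H=20 D=10
Assign: B→slot 4, K→slot 1, I→slot 3, A→slot 2, C skipped, F skipped, G skipped, J skipped, E skipped, H skipped, D skipped.
Slots: [1:K] [2:A] [3:I] [4:B]
Profit = 79 + 59 + 70 + 83 = 291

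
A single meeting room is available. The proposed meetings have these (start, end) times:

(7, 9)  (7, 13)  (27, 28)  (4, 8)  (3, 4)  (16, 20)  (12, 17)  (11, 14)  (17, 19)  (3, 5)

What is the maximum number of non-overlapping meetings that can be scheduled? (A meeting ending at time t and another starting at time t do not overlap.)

5

Order by finish time; keep every interval that doesn't clash with the previous kept one.
By end time: (3,4), (3,5), (4,8), (7,9), (7,13), (11,14), (12,17), (17,19), (16,20), (27,28).
Pick (3,4); next start ≥ 4 → (4,8); next start ≥ 8 → (11,14); next start ≥ 14 → (17,19); next start ≥ 19 → (27,28).
Selected 5 meetings.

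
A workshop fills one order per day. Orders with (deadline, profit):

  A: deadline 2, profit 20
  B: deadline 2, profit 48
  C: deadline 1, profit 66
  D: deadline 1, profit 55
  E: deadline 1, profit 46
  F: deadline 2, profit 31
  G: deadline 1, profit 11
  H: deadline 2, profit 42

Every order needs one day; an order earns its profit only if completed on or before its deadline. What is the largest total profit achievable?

Profit order: C=66 D=55 B=48 E=46 H=42 F=31 A=20 G=11
Assign: C→slot 1, D skipped, B→slot 2, E skipped, H skipped, F skipped, A skipped, G skipped.
Slots: [1:C] [2:B]
Profit = 66 + 48 = 114

114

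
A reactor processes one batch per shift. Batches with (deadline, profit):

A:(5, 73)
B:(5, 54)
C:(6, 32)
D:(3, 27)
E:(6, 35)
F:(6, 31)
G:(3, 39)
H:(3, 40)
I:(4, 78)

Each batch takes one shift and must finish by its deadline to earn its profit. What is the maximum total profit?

Take jobs in profit order; each goes to the latest open slot no later than its deadline.
By profit: I(d4,78), A(d5,73), B(d5,54), H(d3,40), G(d3,39), E(d6,35), C(d6,32), F(d6,31), D(d3,27)
I→slot 4; A→slot 5; B→slot 3; H→slot 2; G→slot 1; E→slot 6; C skipped; F skipped; D skipped.
Profit = 39 + 40 + 54 + 78 + 73 + 35 = 319

319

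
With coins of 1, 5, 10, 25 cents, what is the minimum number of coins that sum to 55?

55 − 2×25→5 − 1×5→0
Total coins = 2 + 1 = 3

3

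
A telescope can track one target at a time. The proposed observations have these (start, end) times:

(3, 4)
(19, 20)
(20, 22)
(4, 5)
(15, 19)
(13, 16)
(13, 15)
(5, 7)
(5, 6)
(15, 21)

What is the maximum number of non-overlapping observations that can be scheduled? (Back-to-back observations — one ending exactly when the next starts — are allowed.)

7

Order by finish time; keep every interval that doesn't clash with the previous kept one.
Sorted by end: (3,4)  (4,5)  (5,6)  (5,7)  (13,15)  (13,16)  (15,19)  (19,20)  (15,21)  (20,22)
take (3,4); take (4,5); take (5,6); skip (5,7); take (13,15); take (15,19); take (19,20); skip (15,21); take (20,22).
Selected 7 observations.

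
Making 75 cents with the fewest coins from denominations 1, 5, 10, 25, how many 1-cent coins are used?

Use the largest denomination that fits, subtract, and repeat.
75 − 3×25→0
Count of 1: 0

0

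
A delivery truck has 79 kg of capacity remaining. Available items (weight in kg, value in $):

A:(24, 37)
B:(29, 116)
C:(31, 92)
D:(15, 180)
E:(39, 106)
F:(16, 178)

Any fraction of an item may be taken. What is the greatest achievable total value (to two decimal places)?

Ratios (sorted): D 12.00, F 11.12, B 4.00, C 2.97, E 2.72, A 1.54
take D (15 @ 180); take F (16 @ 178); take B (29 @ 116); take 19/31 of C → 56.39. Capacity used 79/79.
Total value = 530.39

530.39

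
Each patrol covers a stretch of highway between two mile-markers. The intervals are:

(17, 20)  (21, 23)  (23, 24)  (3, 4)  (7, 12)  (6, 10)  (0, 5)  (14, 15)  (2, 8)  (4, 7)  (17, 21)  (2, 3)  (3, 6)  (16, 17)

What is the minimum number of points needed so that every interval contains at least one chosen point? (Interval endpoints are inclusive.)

5

Sorted: [2,3] [3,4] [0,5] [3,6] [4,7] [2,8] [6,10] [7,12] [14,15] [16,17] [17,20] [17,21] [21,23] [23,24]
{[2,3],[3,4],[0,5],[3,6]} hit by 3; {[4,7],[2,8],[6,10],[7,12]} hit by 7; {[14,15]} hit by 15; {[16,17],[17,20],[17,21]} hit by 17; {[21,23],[23,24]} hit by 23.
Points: 3, 7, 15, 17, 23 (5 total).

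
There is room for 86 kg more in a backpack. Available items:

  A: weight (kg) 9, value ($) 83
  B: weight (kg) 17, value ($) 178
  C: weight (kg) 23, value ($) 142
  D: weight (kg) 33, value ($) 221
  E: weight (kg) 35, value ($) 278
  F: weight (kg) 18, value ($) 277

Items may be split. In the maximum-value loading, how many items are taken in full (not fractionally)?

Order: F (277/18=15.39) > B (178/17=10.47) > A (83/9=9.22) > E (278/35=7.94) > D (221/33=6.70) > C (142/23=6.17)
Fill: take F (18 @ 277) → take B (17 @ 178) → take A (9 @ 83) → take E (35 @ 278) → take 7/33 of D → 46.88; 86/86 used.
4 item(s) taken whole; one partial (take 7/33 of D).

4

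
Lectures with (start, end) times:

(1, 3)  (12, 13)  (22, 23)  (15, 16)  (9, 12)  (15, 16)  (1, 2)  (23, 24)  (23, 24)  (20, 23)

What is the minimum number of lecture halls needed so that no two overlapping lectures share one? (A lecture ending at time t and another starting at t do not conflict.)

Count concurrent intervals with a sweep; the peak is the room count.
Events (time:±→running): 1:+→1 1:+→2 … peak 2.

2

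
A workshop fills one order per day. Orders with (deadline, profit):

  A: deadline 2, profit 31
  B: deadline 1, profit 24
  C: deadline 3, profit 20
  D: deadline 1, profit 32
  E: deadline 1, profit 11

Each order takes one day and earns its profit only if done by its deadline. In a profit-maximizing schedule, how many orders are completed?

3

Take jobs in profit order; each goes to the latest open slot no later than its deadline.
By profit: D(d1,32), A(d2,31), B(d1,24), C(d3,20), E(d1,11)
D→slot 1; A→slot 2; B skipped; C→slot 3; E skipped.
3 of 5 scheduled.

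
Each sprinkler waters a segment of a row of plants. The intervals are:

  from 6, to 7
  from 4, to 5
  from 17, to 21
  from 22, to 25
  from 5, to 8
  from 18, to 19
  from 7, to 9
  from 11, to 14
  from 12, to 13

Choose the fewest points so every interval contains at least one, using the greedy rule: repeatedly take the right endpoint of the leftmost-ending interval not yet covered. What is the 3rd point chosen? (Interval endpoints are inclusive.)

13

Process intervals by earliest right end; each time one isn't hit yet, stab at its right endpoint.
By right end: [4,5]  [6,7]  [5,8]  [7,9]  [12,13]  [11,14]  [18,19]  [17,21]  [22,25]
[4,5] uncovered → point at 5; [6,7] uncovered → point at 7; [12,13] uncovered → point at 13; [18,19] uncovered → point at 19; [22,25] uncovered → point at 25.
Points: 5, 7, 13, 19, 25 (5 total).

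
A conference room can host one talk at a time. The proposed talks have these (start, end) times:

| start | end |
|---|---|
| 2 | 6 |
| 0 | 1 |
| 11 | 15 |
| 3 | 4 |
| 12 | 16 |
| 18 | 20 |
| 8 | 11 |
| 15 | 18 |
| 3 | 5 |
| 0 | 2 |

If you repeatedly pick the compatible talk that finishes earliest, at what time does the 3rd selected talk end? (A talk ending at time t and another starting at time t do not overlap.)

Sort by end time and greedily take each interval whose start is ≥ the last chosen end.
Sorted by end: (0,1)  (0,2)  (3,4)  (3,5)  (2,6)  (8,11)  (11,15)  (12,16)  (15,18)  (18,20)
take (0,1); take (3,4); skip (3,5); take (8,11); take (11,15); skip (12,16); take (15,18); take (18,20).
Selected: (0,1) (3,4) (8,11) (11,15) (15,18) (18,20)

11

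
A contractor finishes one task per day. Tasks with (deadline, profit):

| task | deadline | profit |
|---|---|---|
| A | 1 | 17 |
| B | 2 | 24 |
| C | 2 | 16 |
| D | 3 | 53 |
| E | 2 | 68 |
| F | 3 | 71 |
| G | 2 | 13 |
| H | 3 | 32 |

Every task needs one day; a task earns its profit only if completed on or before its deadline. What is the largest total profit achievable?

192

Sort by profit descending; place each in the latest free slot ≤ its deadline.
Profit order: F=71 E=68 D=53 H=32 B=24 A=17 C=16 G=13
Assign: F→slot 3, E→slot 2, D→slot 1, H skipped, B skipped, A skipped, C skipped, G skipped.
Slots: [1:D] [2:E] [3:F]
Profit = 53 + 68 + 71 = 192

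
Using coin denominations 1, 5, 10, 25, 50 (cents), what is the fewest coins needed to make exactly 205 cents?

205 − 4×50→5 − 1×5→0
Total coins = 4 + 1 = 5

5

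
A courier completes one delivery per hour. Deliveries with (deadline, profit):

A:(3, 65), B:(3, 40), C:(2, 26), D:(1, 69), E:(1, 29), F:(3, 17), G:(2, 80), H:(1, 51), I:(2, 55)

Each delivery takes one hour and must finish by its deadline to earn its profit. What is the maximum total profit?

214

Profit order: G=80 D=69 A=65 I=55 H=51 B=40 E=29 C=26 F=17
Assign: G→slot 2, D→slot 1, A→slot 3, I skipped, H skipped, B skipped, E skipped, C skipped, F skipped.
Slots: [1:D] [2:G] [3:A]
Profit = 69 + 80 + 65 = 214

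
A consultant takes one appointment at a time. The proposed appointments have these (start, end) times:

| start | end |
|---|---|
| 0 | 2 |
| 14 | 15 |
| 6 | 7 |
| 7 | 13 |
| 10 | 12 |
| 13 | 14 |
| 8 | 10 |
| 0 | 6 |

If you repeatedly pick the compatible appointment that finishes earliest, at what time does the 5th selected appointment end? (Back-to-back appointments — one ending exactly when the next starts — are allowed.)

By end time: (0,2), (0,6), (6,7), (8,10), (10,12), (7,13), (13,14), (14,15).
Pick (0,2); next start ≥ 2 → (6,7); next start ≥ 7 → (8,10); next start ≥ 10 → (10,12); next start ≥ 12 → (13,14); next start ≥ 14 → (14,15).
Selected: (0,2) (6,7) (8,10) (10,12) (13,14) (14,15)

14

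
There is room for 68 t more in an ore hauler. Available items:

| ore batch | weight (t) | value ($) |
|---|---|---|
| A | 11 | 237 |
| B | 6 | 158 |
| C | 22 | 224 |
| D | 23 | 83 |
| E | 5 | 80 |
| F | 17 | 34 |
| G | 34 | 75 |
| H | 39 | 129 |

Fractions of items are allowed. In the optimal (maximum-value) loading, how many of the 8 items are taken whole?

5

Order: B (158/6=26.33) > A (237/11=21.55) > E (80/5=16.00) > C (224/22=10.18) > D (83/23=3.61) > H (129/39=3.31) > G (75/34=2.21) > F (34/17=2.00)
Fill: take B (6 @ 158) → take A (11 @ 237) → take E (5 @ 80) → take C (22 @ 224) → take D (23 @ 83) → take 1/39 of H → 3.31; 68/68 used.
5 item(s) taken whole; one partial (take 1/39 of H).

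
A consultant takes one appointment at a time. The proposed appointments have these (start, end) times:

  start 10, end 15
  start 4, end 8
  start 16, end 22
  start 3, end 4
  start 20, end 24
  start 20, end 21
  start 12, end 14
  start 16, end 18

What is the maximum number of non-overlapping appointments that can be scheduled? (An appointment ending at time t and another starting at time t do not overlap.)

5

Sorted by end: (3,4)  (4,8)  (12,14)  (10,15)  (16,18)  (20,21)  (16,22)  (20,24)
take (3,4); take (4,8); take (12,14); take (16,18); take (20,21).
Selected 5 appointments.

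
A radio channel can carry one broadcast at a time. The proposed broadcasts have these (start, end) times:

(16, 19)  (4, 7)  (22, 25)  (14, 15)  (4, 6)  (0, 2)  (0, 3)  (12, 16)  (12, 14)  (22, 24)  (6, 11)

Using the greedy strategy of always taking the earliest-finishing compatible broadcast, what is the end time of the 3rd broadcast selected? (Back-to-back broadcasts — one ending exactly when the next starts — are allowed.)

Order by finish time; keep every interval that doesn't clash with the previous kept one.
By end time: (0,2), (0,3), (4,6), (4,7), (6,11), (12,14), (14,15), (12,16), (16,19), (22,24), (22,25).
Pick (0,2); next start ≥ 2 → (4,6); next start ≥ 6 → (6,11); next start ≥ 11 → (12,14); next start ≥ 14 → (14,15); next start ≥ 15 → (16,19); next start ≥ 19 → (22,24).
Selected: (0,2) (4,6) (6,11) (12,14) (14,15) (16,19) (22,24)

11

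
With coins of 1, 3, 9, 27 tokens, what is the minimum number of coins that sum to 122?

8

Greedy: take as many of the largest coin as possible, then repeat with the remainder.
122 = 4×27 + 1×9 + 1×3 + 2×1
Total coins = 4 + 1 + 1 + 2 = 8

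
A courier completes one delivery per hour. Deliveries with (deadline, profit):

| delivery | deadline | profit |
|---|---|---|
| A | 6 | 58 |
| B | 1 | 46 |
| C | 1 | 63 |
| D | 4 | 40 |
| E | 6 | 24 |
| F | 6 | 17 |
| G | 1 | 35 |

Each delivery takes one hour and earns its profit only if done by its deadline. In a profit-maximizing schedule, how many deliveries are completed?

5

Sort by profit descending; place each in the latest free slot ≤ its deadline.
Profit order: C=63 A=58 B=46 D=40 G=35 E=24 F=17
Assign: C→slot 1, A→slot 6, B skipped, D→slot 4, G skipped, E→slot 5, F→slot 3.
Slots: [1:C] [3:F] [4:D] [5:E] [6:A]
5 of 7 scheduled.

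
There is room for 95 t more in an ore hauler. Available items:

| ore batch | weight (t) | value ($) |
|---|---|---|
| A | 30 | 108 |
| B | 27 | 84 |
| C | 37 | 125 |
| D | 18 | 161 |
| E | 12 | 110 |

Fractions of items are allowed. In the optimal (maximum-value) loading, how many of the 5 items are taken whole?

Greedy by value/weight ratio, highest first.
Ratios (sorted): E 9.17, D 8.94, A 3.60, C 3.38, B 3.11
take E (12 @ 110); take D (18 @ 161); take A (30 @ 108); take 35/37 of C → 118.24. Capacity used 95/95.
3 item(s) taken whole; one partial (take 35/37 of C).

3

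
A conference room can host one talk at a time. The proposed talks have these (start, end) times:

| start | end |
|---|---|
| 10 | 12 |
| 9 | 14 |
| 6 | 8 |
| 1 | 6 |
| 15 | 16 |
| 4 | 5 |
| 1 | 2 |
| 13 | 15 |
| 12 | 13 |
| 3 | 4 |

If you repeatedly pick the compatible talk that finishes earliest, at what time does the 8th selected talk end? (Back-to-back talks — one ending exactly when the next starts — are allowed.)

16

By end time: (1,2), (3,4), (4,5), (1,6), (6,8), (10,12), (12,13), (9,14), (13,15), (15,16).
Pick (1,2); next start ≥ 2 → (3,4); next start ≥ 4 → (4,5); next start ≥ 5 → (6,8); next start ≥ 8 → (10,12); next start ≥ 12 → (12,13); next start ≥ 13 → (13,15); next start ≥ 15 → (15,16).
Selected: (1,2) (3,4) (4,5) (6,8) (10,12) (12,13) (13,15) (15,16)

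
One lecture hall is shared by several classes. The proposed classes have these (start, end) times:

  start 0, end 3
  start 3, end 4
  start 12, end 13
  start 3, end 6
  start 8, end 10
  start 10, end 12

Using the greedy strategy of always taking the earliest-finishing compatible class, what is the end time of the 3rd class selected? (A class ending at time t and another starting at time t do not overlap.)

Order by finish time; keep every interval that doesn't clash with the previous kept one.
Sorted by end: (0,3)  (3,4)  (3,6)  (8,10)  (10,12)  (12,13)
take (0,3); take (3,4); skip (3,6); take (8,10); take (10,12); take (12,13).
Selected: (0,3) (3,4) (8,10) (10,12) (12,13)

10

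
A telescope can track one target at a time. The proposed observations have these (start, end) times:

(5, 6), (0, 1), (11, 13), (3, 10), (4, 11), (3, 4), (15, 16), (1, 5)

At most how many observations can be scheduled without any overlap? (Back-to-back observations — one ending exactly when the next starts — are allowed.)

5

Order by finish time; keep every interval that doesn't clash with the previous kept one.
By end time: (0,1), (3,4), (1,5), (5,6), (3,10), (4,11), (11,13), (15,16).
Pick (0,1); next start ≥ 1 → (3,4); next start ≥ 4 → (5,6); next start ≥ 6 → (11,13); next start ≥ 13 → (15,16).
Selected 5 observations.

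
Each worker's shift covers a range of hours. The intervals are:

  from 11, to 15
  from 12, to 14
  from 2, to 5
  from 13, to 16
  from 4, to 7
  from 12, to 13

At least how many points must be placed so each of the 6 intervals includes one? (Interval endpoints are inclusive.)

2

By right end: [2,5]  [4,7]  [12,13]  [12,14]  [11,15]  [13,16]
[2,5] uncovered → point at 5; [12,13] uncovered → point at 13.
Points: 5, 13 (2 total).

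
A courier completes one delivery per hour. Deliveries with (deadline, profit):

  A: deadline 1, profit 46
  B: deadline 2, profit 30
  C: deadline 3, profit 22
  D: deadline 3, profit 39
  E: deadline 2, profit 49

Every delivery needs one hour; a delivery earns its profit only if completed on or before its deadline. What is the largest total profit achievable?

134

Profit order: E=49 A=46 D=39 B=30 C=22
Assign: E→slot 2, A→slot 1, D→slot 3, B skipped, C skipped.
Slots: [1:A] [2:E] [3:D]
Profit = 46 + 49 + 39 = 134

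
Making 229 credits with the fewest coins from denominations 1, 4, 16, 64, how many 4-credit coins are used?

1

229 = 3×64 + 2×16 + 1×4 + 1×1
Count of 4: 1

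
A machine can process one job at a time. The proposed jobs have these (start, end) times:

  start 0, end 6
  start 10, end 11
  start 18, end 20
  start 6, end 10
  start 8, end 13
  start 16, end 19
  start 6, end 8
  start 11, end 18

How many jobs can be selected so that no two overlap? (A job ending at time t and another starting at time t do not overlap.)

By end time: (0,6), (6,8), (6,10), (10,11), (8,13), (11,18), (16,19), (18,20).
Pick (0,6); next start ≥ 6 → (6,8); next start ≥ 8 → (10,11); next start ≥ 11 → (11,18); next start ≥ 18 → (18,20).
Selected 5 jobs.

5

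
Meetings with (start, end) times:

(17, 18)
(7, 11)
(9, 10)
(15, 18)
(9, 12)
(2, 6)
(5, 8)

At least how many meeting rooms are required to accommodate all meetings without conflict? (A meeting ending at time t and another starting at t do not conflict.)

starts: [2, 5, 7, 9, 9, 15, 17]
ends:   [6, 8, 10, 11, 12, 18, 18]
s2→1 s5→2 e6→1 s7→2 e8→1 s9→2 s9→3  — peak 3.

3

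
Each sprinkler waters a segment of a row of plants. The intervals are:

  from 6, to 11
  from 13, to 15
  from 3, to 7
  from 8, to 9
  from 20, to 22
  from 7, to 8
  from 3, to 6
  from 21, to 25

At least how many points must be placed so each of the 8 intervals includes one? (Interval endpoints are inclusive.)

Process intervals by earliest right end; each time one isn't hit yet, stab at its right endpoint.
By right end: [3,6]  [3,7]  [7,8]  [8,9]  [6,11]  [13,15]  [20,22]  [21,25]
[3,6] uncovered → point at 6; [7,8] uncovered → point at 8; [13,15] uncovered → point at 15; [20,22] uncovered → point at 22.
Points: 6, 8, 15, 22 (4 total).

4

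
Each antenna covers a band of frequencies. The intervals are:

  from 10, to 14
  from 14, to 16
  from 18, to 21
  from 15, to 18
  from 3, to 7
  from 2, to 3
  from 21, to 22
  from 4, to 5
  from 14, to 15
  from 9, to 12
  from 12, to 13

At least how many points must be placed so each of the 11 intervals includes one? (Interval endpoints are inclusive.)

Sort by right endpoint; whenever an interval is uncovered, place a point at its right end.
By right end: [2,3]  [4,5]  [3,7]  [9,12]  [12,13]  [10,14]  [14,15]  [14,16]  [15,18]  [18,21]  [21,22]
[2,3] uncovered → point at 3; [4,5] uncovered → point at 5; [9,12] uncovered → point at 12; [14,15] uncovered → point at 15; [18,21] uncovered → point at 21.
Points: 3, 5, 12, 15, 21 (5 total).

5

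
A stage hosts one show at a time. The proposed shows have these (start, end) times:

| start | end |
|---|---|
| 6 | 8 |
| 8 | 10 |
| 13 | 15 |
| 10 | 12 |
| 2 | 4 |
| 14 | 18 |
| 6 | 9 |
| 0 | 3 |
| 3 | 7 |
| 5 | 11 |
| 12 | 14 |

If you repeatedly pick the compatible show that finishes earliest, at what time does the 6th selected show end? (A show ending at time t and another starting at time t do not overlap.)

Order by finish time; keep every interval that doesn't clash with the previous kept one.
By end time: (0,3), (2,4), (3,7), (6,8), (6,9), (8,10), (5,11), (10,12), (12,14), (13,15), (14,18).
Pick (0,3); next start ≥ 3 → (3,7); next start ≥ 7 → (8,10); next start ≥ 10 → (10,12); next start ≥ 12 → (12,14); next start ≥ 14 → (14,18).
Selected: (0,3) (3,7) (8,10) (10,12) (12,14) (14,18)

18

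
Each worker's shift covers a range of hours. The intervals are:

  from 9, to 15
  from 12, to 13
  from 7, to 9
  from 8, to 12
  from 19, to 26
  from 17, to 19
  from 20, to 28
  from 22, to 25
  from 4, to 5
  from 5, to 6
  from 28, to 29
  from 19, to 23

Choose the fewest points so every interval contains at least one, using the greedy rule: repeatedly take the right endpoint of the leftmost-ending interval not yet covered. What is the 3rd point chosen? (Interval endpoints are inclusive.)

By right end: [4,5]  [5,6]  [7,9]  [8,12]  [12,13]  [9,15]  [17,19]  [19,23]  [22,25]  [19,26]  [20,28]  [28,29]
[4,5] uncovered → point at 5; [7,9] uncovered → point at 9; [12,13] uncovered → point at 13; [17,19] uncovered → point at 19; [22,25] uncovered → point at 25; [28,29] uncovered → point at 29.
Points: 5, 9, 13, 19, 25, 29 (6 total).

13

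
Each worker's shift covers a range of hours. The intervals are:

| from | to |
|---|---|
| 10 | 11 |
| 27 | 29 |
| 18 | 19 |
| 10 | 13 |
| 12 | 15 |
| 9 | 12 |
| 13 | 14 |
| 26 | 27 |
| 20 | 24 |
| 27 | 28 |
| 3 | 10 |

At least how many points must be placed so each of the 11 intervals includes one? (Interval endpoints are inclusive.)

5

Process intervals by earliest right end; each time one isn't hit yet, stab at its right endpoint.
Sorted: [3,10] [10,11] [9,12] [10,13] [13,14] [12,15] [18,19] [20,24] [26,27] [27,28] [27,29]
{[3,10],[10,11],[9,12],[10,13]} hit by 10; {[13,14],[12,15]} hit by 14; {[18,19]} hit by 19; {[20,24]} hit by 24; {[26,27],[27,28],[27,29]} hit by 27.
Points: 10, 14, 19, 24, 27 (5 total).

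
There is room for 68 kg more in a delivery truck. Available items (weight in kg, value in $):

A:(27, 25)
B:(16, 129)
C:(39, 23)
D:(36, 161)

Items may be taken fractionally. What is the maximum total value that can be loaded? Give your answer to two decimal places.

304.81

Greedy by value/weight ratio, highest first.
Ratios (sorted): B 8.06, D 4.47, A 0.93, C 0.59
take B (16 @ 129); take D (36 @ 161); take 16/27 of A → 14.81. Capacity used 68/68.
Total value = 304.81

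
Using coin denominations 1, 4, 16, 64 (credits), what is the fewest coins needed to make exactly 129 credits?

Use the largest denomination that fits, subtract, and repeat.
129 − 2×64→1 − 1×1→0
Total coins = 2 + 1 = 3

3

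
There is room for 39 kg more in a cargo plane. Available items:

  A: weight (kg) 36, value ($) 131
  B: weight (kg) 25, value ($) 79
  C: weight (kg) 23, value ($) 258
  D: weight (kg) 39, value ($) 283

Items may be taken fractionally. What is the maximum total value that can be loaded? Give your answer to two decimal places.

Order: C (258/23=11.22) > D (283/39=7.26) > A (131/36=3.64) > B (79/25=3.16)
Fill: take C (23 @ 258) → take 16/39 of D → 116.10; 39/39 used.
Total value = 374.10

374.10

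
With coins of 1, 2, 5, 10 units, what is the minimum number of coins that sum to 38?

Greedy: take as many of the largest coin as possible, then repeat with the remainder.
38 − 3×10→8 − 1×5→3 − 1×2→1 − 1×1→0
Total coins = 3 + 1 + 1 + 1 = 6

6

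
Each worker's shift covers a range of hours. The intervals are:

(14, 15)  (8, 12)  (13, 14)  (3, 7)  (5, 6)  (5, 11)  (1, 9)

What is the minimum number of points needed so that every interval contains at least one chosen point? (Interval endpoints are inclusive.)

3

Sort by right endpoint; whenever an interval is uncovered, place a point at its right end.
Sorted: [5,6] [3,7] [1,9] [5,11] [8,12] [13,14] [14,15]
{[5,6],[3,7],[1,9],[5,11]} hit by 6; {[8,12]} hit by 12; {[13,14],[14,15]} hit by 14.
Points: 6, 12, 14 (3 total).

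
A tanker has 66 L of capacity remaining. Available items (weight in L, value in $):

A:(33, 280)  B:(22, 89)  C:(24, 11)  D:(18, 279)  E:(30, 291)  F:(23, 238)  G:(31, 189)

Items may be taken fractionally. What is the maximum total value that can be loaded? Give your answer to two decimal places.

Order: D (279/18=15.50) > F (238/23=10.35) > E (291/30=9.70) > A (280/33=8.48) > G (189/31=6.10) > B (89/22=4.05) > C (11/24=0.46)
Fill: take D (18 @ 279) → take F (23 @ 238) → take 25/30 of E → 242.50; 66/66 used.
Total value = 759.50

759.50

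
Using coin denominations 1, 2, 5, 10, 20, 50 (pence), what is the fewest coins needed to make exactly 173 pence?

Use the largest denomination that fits, subtract, and repeat.
173 = 3×50 + 1×20 + 1×2 + 1×1
Total coins = 3 + 1 + 1 + 1 = 6

6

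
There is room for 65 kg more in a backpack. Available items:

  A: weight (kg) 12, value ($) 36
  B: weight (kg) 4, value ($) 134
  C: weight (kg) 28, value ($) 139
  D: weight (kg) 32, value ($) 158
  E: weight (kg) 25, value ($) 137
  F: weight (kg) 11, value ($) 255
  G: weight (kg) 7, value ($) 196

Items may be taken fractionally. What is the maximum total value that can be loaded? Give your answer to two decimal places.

Greedy by value/weight ratio, highest first.
Ratios (sorted): B 33.50, G 28.00, F 23.18, E 5.48, C 4.96, D 4.94, A 3.00
take B (4 @ 134); take G (7 @ 196); take F (11 @ 255); take E (25 @ 137); take 18/28 of C → 89.36. Capacity used 65/65.
Total value = 811.36

811.36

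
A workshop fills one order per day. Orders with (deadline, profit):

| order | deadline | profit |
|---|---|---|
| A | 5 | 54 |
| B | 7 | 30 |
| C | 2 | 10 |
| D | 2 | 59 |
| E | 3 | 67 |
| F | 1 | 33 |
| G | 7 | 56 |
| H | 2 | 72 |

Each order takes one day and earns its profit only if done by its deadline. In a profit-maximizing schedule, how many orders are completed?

6

Sort by profit descending; place each in the latest free slot ≤ its deadline.
Profit order: H=72 E=67 D=59 G=56 A=54 F=33 B=30 C=10
Assign: H→slot 2, E→slot 3, D→slot 1, G→slot 7, A→slot 5, F skipped, B→slot 6, C skipped.
Slots: [1:D] [2:H] [3:E] [5:A] [6:B] [7:G]
6 of 8 scheduled.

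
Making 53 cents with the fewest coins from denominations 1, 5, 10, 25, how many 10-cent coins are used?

0

Greedy: take as many of the largest coin as possible, then repeat with the remainder.
53 − 2×25→3 − 3×1→0
Count of 10: 0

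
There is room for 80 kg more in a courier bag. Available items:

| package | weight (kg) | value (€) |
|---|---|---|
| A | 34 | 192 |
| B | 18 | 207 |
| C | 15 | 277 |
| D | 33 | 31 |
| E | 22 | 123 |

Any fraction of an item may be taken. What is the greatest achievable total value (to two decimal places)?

748.68

Sort by value per unit weight and fill in that order.
Ratios (sorted): C 18.47, B 11.50, A 5.65, E 5.59, D 0.94
take C (15 @ 277); take B (18 @ 207); take A (34 @ 192); take 13/22 of E → 72.68. Capacity used 80/80.
Total value = 748.68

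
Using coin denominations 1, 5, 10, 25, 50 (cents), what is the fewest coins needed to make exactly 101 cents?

3

Use the largest denomination that fits, subtract, and repeat.
101 − 2×50→1 − 1×1→0
Total coins = 2 + 1 = 3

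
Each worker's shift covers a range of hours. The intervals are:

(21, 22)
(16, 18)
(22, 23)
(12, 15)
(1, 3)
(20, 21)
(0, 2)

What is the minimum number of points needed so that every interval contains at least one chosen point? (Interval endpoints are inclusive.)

5

Sorted: [0,2] [1,3] [12,15] [16,18] [20,21] [21,22] [22,23]
{[0,2],[1,3]} hit by 2; {[12,15]} hit by 15; {[16,18]} hit by 18; {[20,21],[21,22]} hit by 21; {[22,23]} hit by 23.
Points: 2, 15, 18, 21, 23 (5 total).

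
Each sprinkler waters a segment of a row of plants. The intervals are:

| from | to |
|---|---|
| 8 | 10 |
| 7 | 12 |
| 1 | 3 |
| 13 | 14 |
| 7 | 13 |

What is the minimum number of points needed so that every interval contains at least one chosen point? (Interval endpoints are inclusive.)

3

Process intervals by earliest right end; each time one isn't hit yet, stab at its right endpoint.
By right end: [1,3]  [8,10]  [7,12]  [7,13]  [13,14]
[1,3] uncovered → point at 3; [8,10] uncovered → point at 10; [13,14] uncovered → point at 14.
Points: 3, 10, 14 (3 total).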